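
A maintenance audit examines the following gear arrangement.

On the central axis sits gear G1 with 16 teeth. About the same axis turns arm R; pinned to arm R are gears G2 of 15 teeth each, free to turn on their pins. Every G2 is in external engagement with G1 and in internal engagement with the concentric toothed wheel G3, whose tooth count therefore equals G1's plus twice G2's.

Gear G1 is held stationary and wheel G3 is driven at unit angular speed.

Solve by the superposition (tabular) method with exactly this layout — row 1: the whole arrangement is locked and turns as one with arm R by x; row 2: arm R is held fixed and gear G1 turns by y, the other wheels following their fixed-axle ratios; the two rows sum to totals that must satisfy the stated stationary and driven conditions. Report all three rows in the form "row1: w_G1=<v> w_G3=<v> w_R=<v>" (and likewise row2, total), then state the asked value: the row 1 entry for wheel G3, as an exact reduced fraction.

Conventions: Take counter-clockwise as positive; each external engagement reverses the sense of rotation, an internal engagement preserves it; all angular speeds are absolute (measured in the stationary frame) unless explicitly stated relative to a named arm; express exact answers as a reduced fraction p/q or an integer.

row1: w_G1=23/31 w_G3=23/31 w_R=23/31
row2: w_G1=-23/31 w_G3=8/31 w_R=0
total: w_G1=0 w_G3=1 w_R=23/31
asked value: 23/31

planetary set (16T centre, 15T on arm, 46T internal) — Willis relation
row 1 (train locked, turned with arm): all members turn x
row 2 — arm fixed, fixed-axis ratios: sun y, ring −(16/46)·y, arm 0
boundary: total ω_sun = x + y = 0 and total ω_ring = x − (16/46)·y = 1  ⇒  y = -23/31, x = 23/31
row 2 ring = −(16/46)·(-23/31) = 8/31
totals (row 1 + row 2): sun 23/31 + (-23/31) = 0, ring 23/31 + 8/31 = 1, arm 23/31 + 0 = 23/31
asked cell (row1, ring) = 23/31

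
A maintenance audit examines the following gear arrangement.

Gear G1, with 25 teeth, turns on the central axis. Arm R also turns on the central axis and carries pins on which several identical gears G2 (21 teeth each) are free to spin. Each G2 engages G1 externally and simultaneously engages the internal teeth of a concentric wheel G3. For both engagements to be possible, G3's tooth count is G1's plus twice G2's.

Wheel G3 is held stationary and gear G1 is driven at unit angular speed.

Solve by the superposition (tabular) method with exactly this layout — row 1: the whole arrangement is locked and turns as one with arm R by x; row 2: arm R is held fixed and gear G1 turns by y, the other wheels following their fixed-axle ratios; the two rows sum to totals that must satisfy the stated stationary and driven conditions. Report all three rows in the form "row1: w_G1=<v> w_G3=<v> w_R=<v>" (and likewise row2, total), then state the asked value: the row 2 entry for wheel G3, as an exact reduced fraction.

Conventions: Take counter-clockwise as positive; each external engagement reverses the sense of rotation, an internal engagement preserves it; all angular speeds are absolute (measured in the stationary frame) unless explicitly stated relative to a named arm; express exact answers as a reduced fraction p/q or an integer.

recognized (axles ride arm R): planetary set, 25/21/67 teeth
row 1: whole set turns with the arm by x
row 2 (arm held, sun turns y): ω_ring = −(25/67)·y, ω_arm = 0
boundary: total ω_ring = x − (25/67)·y = 0 and total ω_sun = x + y = 1  ⇒  y = 67/92, x = 25/92
row 2 ring = −(25/67)·67/92 = -25/92
totals (row 1 + row 2): sun 25/92 + 67/92 = 1, ring 25/92 + (-25/92) = 0, arm 25/92 + 0 = 25/92
asked cell (row2, ring) = -25/92

row1: w_G1=25/92 w_G3=25/92 w_R=25/92
row2: w_G1=67/92 w_G3=-25/92 w_R=0
total: w_G1=1 w_G3=0 w_R=25/92
asked value: -25/92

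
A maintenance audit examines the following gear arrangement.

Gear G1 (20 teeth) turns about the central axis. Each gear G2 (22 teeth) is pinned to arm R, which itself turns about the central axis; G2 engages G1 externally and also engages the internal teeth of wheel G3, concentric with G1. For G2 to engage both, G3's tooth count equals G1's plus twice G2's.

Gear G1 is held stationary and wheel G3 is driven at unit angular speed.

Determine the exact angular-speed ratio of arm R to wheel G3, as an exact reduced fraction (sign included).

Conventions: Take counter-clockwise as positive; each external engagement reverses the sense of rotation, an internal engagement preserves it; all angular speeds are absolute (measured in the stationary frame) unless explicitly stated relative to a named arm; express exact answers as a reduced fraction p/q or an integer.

topology: planetary set — G1 20T / G2 22T / G3 64T, arm = carrier (Willis)
ring teeth: 20 + 2·22 = 64
20(ω_sun−ω_arm) = −64(ω_ring−ω_arm),  ω_sun = 0, ω_ring = 1
20(0−ω_arm) = −64(1−ω_arm)  ⇒  84·ω_arm = 64  ⇒  ω_arm = 16/21
ω_out/ω_in = 16/21

16/21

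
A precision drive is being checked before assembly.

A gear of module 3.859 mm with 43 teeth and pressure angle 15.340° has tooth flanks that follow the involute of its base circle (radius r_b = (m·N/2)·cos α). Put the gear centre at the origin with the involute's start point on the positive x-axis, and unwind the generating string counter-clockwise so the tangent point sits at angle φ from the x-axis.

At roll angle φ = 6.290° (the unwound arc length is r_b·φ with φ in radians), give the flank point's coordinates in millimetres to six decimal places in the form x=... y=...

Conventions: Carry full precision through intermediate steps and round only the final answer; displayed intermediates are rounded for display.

x=80.493279 y=0.035245

recognized (one wheel, involute flank): single-mesh tooth geometry, m = 3.859, N = 43
pitch radius r_p = m·N/2 = 3.859·43/2 = 82.968500
base radius r_b = r_p·cos α = 82.968500·cos 15.340° = 80.012578
roll angle φ = 6.290° = 0.10978121 rad
x = r_b·(cos φ + φ·sin φ) = 80.493279
y = r_b·(sin φ − φ·cos φ) = 0.035245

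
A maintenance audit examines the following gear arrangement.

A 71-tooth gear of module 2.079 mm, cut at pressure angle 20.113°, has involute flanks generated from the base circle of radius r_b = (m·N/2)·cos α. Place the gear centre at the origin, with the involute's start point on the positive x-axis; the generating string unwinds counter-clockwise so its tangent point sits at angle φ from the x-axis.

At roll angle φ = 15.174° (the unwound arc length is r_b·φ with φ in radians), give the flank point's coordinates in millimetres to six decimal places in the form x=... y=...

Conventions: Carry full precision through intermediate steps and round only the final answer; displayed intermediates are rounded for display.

recognized (one wheel, involute flank): single-mesh tooth geometry, m = 2.079, N = 71
pitch radius r_p = m·N/2 = 2.079·71/2 = 73.804500
base radius r_b = r_p·cos α = 73.804500·cos 20.113° = 69.303625
roll angle φ = 15.174° = 0.26483626 rad
x = r_b·(cos φ + φ·sin φ) = 71.691592
y = r_b·(sin φ − φ·cos φ) = 0.426106

x=71.691592 y=0.426106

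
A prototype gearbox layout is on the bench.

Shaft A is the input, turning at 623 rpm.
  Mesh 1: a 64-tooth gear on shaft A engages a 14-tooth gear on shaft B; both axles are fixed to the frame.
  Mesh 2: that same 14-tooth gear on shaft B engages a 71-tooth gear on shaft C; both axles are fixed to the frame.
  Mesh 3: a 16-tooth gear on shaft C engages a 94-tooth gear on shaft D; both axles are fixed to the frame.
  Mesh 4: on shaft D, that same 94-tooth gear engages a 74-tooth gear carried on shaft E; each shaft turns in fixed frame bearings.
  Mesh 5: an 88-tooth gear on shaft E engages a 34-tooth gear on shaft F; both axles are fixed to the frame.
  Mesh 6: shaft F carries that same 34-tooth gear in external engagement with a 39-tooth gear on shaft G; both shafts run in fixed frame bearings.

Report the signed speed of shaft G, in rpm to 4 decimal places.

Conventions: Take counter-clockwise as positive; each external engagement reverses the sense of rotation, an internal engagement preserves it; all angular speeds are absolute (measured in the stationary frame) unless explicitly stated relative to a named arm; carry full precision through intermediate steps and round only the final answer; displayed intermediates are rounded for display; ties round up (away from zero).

+273.9782 rpm

6-mesh fixed-axis compound train (all bearings frame-fixed)
mesh 1 [64T→14T]: ω = 623.0000×64/14 = 2848.0000 rpm, sense flips to −
mesh 2 [14T→71T]: ω = 2848.0000×14/71 = 561.5775 rpm, sense flips to +
mesh 3 [16T→94T]: ω = 561.5775×16/94 = 95.5877 rpm, sense flips to −
mesh 4 [94T→74T]: ω = 95.5877×94/74 = 121.4222 rpm, sense flips to +
mesh 5 [88T→34T]: ω = 121.4222×88/34 = 314.2691 rpm, sense flips to −
mesh 6 [34T→39T]: ω = 314.2691×34/39 = 273.9782 rpm, sense flips to +
signed output speed = +273.9782 rpm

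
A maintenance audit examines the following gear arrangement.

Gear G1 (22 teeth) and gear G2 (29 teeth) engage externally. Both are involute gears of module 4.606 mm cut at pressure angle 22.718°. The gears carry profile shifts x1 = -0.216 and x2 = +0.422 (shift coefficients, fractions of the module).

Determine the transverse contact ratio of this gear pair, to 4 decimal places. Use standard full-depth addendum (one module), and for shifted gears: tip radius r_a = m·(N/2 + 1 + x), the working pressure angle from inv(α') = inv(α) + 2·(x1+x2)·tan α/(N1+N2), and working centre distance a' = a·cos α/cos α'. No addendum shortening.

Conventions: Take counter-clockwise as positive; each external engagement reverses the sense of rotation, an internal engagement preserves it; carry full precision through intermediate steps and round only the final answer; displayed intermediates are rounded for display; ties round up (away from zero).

1.4742

recognized (one external pair, fixed centres): single-mesh tooth geometry, m = 4.606, N1 = 22, N2 = 29
base radii: r_b1 = 46.735170, r_b2 = 61.605451
tip radii: r_a1 = 54.277104, r_a2 = 73.336732
inv(α') = inv(22.718°) + 2·(-0.216+0.422)·tan α/(22+29) = 0.02555661  ⇒  α' = 23.76826°
a' = a·cos α / cos α' = 117.4530·cos 22.718°/cos 23.76826° = 118.381369
action lengths: √(r_a1²−r_b1²) = 27.601230, √(r_a2²−r_b2²) = 39.787493
base pitch p_b = π·m·cos α = 13.347533
CR = (27.601230 + 39.787493 − 118.381369·sin 23.76826°)/13.347533 = 1.474166
contact ratio ≈ 1.4742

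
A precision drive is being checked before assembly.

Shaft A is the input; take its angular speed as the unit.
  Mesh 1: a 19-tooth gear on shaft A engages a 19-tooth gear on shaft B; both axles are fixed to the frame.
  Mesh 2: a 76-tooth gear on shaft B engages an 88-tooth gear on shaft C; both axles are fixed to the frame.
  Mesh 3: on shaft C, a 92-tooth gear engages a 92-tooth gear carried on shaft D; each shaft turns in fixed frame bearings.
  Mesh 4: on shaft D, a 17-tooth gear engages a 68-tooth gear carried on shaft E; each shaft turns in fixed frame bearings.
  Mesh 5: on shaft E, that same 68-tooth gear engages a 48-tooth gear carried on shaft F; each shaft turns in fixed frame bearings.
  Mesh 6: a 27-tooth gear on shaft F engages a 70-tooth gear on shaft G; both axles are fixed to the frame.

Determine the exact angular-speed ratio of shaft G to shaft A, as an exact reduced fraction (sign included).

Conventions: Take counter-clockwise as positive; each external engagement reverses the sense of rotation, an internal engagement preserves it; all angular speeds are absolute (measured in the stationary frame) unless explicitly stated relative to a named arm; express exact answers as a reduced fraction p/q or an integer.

class = fixed-axis compound train [6 meshes; 6 ratios multiply, 6 sense flips]
mesh 1 [19T→19T]: running ratio 1, sense −
mesh 2 [76T→88T]: running ratio 19/22, sense +
mesh 3 [92T→92T]: running ratio 19/22, sense −
mesh 4 [17T→68T]: running ratio 19/88, sense +
mesh 5 [68T→48T]: running ratio 323/1056, sense −
mesh 6 [27T→70T]: running ratio 2907/24640, sense +
ω_out/ω_in = 2907/24640

2907/24640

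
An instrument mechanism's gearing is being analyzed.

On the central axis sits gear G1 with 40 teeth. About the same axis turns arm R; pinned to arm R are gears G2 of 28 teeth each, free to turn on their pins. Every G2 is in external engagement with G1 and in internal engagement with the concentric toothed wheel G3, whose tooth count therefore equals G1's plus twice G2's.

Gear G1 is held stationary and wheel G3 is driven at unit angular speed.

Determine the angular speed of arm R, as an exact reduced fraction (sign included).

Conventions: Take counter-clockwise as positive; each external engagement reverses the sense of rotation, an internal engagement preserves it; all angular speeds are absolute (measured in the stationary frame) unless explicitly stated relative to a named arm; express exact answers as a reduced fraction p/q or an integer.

12/17

planetary set (40T centre, 28T on arm, 96T internal) — Willis relation
ring teeth: 40 + 2·28 = 96
40(ω_sun−ω_arm) = −96(ω_ring−ω_arm),  ω_sun = 0, ω_ring = 1
40(0−ω_arm) = −96(1−ω_arm)  ⇒  136·ω_arm = 96  ⇒  ω_arm = 12/17
exact speed ratio = 12/17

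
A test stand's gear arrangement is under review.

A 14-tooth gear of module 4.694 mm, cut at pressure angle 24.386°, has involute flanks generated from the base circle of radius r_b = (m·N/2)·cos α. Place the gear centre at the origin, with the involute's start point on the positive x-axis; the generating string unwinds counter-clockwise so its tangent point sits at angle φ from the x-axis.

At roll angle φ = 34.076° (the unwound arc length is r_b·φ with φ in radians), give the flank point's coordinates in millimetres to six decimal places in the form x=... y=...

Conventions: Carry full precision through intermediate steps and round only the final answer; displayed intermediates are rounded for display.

x=34.760367 y=2.025226

class = single-mesh tooth geometry [base-circle involute, m = 4.694, 14T]
pitch radius r_p = m·N/2 = 4.694·14/2 = 32.858000
base radius r_b = r_p·cos α = 32.858000·cos 24.386° = 29.926560
roll angle φ = 34.076° = 0.59473840 rad
x = r_b·(cos φ + φ·sin φ) = 34.760367
y = r_b·(sin φ − φ·cos φ) = 2.025226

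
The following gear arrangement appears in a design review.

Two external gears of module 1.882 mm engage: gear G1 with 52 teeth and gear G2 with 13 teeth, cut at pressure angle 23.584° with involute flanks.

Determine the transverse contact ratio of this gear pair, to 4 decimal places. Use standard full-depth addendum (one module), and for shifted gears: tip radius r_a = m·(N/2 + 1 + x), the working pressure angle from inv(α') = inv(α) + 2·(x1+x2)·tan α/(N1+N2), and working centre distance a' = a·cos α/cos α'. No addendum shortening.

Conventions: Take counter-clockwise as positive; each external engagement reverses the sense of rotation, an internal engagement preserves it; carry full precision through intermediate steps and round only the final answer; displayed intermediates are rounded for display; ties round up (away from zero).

topology: single-mesh involute geometry — m = 1.882, 52T/13T pair
base radii: r_b1 = 44.844930, r_b2 = 11.211232
tip radii: r_a1 = 50.814000, r_a2 = 14.115000
no profile shift: α' = α, a' = a
action lengths: √(r_a1²−r_b1²) = 23.895499, √(r_a2²−r_b2²) = 8.575634
base pitch p_b = π·m·cos α = 5.418635
CR = (23.895499 + 8.575634 − 61.165000·sin 23.58400°)/5.418635 = 1.476283
contact ratio ≈ 1.4763

1.4763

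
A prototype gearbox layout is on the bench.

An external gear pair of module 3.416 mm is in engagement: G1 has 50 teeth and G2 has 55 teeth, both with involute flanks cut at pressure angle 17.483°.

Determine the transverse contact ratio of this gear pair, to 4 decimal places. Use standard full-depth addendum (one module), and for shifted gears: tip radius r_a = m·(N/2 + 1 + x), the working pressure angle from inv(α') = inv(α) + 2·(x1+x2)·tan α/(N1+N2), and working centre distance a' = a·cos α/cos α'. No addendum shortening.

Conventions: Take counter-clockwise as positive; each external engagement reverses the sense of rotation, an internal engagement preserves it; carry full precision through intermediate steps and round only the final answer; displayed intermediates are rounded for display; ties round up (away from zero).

recognized (one external pair, fixed centres): single-mesh tooth geometry, m = 3.416, N1 = 50, N2 = 55
base radii: r_b1 = 81.455043, r_b2 = 89.600548
tip radii: r_a1 = 88.816000, r_a2 = 97.356000
no profile shift: α' = α, a' = a
action lengths: √(r_a1²−r_b1²) = 35.402793, √(r_a2²−r_b2²) = 38.077980
base pitch p_b = π·m·cos α = 10.235943
CR = (35.402793 + 38.077980 − 179.340000·sin 17.48300°)/10.235943 = 1.915109
contact ratio ≈ 1.9151

1.9151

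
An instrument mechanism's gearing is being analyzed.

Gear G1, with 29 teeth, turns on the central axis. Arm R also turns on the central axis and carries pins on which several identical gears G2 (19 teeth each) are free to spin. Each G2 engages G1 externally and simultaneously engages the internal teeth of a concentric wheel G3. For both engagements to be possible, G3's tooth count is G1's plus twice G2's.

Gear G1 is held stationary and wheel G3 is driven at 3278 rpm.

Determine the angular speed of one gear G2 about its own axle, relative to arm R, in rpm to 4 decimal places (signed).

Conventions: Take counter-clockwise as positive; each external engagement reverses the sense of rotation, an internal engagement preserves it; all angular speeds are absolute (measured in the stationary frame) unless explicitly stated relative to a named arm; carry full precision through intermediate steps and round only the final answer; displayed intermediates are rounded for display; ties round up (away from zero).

+3491.8607 rpm

class = planetary set [G3 = 29+2·19 = 67; Willis about the carrier]
normalise by the input: solve with ω_ring = 1, then scale by 3278 rpm
ring teeth: 29 + 2·19 = 67
29(ω_sun−ω_arm) = −67(ω_ring−ω_arm),  ω_sun = 0, ω_ring = 1
29(0−ω_arm) = −67(1−ω_arm)  ⇒  96·ω_arm = 67  ⇒  ω_arm = 67/96
sun–planet mesh: 29·(0−67/96) = −19·(ω_p−ω_arm)  ⇒  ω_p−ω_arm = 1943/1824
scale: ω_p−ω_arm = 1943/1824 × 3278 rpm = +3491.8607 rpm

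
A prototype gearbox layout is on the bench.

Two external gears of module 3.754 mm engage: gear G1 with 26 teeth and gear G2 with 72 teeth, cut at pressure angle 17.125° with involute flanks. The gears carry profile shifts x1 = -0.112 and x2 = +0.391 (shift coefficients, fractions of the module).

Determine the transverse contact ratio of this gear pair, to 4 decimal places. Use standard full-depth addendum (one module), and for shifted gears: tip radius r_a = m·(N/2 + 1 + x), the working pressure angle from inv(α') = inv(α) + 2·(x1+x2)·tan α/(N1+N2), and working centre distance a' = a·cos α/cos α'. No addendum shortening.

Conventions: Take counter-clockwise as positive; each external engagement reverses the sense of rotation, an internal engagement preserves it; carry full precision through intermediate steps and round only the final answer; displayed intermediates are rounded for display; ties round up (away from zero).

1.8410

recognized (one external pair, fixed centres): single-mesh tooth geometry, m = 3.754, N1 = 26, N2 = 72
base radii: r_b1 = 46.638345, r_b2 = 129.152340
tip radii: r_a1 = 52.135552, r_a2 = 140.365814
inv(α') = inv(17.125°) + 2·(-0.112+0.391)·tan α/(26+72) = 0.01098461  ⇒  α' = 18.12080°
a' = a·cos α / cos α' = 183.9460·cos 17.125°/cos 18.12080° = 184.964382
action lengths: √(r_a1²−r_b1²) = 23.301943, √(r_a2²−r_b2²) = 54.974856
base pitch p_b = π·m·cos α = 11.270668
CR = (23.301943 + 54.974856 − 184.964382·sin 18.12080°)/11.270668 = 1.840966
contact ratio ≈ 1.8410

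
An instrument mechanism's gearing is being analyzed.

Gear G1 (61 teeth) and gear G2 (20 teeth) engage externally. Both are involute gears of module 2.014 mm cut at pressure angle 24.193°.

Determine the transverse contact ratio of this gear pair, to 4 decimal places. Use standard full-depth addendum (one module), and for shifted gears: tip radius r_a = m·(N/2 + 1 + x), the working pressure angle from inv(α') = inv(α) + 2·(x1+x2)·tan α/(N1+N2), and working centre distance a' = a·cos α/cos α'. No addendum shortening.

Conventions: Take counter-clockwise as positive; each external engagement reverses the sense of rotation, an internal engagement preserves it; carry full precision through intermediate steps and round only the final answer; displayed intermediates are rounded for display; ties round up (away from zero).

topology: single-mesh involute geometry — m = 2.014, 61T/20T pair
base radii: r_b1 = 56.031878, r_b2 = 18.371108
tip radii: r_a1 = 63.441000, r_a2 = 22.154000
no profile shift: α' = α, a' = a
action lengths: √(r_a1²−r_b1²) = 29.752128, √(r_a2²−r_b2²) = 12.381523
base pitch p_b = π·m·cos α = 5.771454
CR = (29.752128 + 12.381523 − 81.567000·sin 24.19300°)/5.771454 = 1.508554
contact ratio ≈ 1.5086

1.5086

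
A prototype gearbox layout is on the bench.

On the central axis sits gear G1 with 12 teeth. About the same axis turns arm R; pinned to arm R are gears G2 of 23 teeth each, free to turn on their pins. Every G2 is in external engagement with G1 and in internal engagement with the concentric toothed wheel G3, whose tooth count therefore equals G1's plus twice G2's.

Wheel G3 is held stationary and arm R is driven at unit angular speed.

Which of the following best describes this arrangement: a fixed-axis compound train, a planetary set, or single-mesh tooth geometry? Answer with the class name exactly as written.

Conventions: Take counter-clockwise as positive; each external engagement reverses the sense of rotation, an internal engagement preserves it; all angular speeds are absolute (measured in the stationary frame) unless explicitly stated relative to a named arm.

planetary set

recognized (axles ride arm R): planetary set, 12/23/58 teeth
classification: planetary set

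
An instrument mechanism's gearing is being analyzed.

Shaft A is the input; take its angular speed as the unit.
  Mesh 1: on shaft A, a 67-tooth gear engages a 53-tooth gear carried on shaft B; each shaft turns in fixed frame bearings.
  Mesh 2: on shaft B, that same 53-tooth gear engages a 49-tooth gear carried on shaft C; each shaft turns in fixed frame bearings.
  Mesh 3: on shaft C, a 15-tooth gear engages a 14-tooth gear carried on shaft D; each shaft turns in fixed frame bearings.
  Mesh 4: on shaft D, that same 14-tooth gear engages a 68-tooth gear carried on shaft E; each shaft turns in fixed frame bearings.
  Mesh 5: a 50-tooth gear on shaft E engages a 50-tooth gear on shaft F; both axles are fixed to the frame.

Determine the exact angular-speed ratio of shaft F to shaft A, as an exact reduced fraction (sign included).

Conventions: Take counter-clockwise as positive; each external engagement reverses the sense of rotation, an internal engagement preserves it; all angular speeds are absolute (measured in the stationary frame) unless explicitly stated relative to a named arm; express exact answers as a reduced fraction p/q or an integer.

class = fixed-axis compound train [5 meshes; 5 ratios multiply, 5 sense flips]
mesh 1 [67T→53T]: running ratio 67/53, sense −
mesh 2 [53T→49T]: running ratio 67/49, sense +
mesh 3 [15T→14T]: running ratio 1005/686, sense −
mesh 4 [14T→68T]: running ratio 1005/3332, sense +
mesh 5 [50T→50T]: running ratio 1005/3332, sense −
ω_out/ω_in = -1005/3332

-1005/3332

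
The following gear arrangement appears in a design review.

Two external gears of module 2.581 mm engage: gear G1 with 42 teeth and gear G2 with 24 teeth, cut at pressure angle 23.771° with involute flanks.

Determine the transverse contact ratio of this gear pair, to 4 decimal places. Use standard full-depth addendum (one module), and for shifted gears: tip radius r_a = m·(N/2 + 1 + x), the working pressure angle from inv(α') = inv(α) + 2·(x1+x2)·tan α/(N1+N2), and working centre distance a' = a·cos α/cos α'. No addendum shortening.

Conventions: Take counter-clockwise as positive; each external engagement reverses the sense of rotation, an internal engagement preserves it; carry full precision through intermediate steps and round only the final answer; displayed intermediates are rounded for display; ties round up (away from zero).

1.5174

class = single-mesh tooth geometry [involute pair 42T × 24T, m = 2.581]
base radii: r_b1 = 49.602793, r_b2 = 28.344453
tip radii: r_a1 = 56.782000, r_a2 = 33.553000
no profile shift: α' = α, a' = a
action lengths: √(r_a1²−r_b1²) = 27.636180, √(r_a2²−r_b2²) = 17.955383
base pitch p_b = π·m·cos α = 7.420561
CR = (27.636180 + 17.955383 − 85.173000·sin 23.77100°)/7.420561 = 1.517385
contact ratio ≈ 1.5174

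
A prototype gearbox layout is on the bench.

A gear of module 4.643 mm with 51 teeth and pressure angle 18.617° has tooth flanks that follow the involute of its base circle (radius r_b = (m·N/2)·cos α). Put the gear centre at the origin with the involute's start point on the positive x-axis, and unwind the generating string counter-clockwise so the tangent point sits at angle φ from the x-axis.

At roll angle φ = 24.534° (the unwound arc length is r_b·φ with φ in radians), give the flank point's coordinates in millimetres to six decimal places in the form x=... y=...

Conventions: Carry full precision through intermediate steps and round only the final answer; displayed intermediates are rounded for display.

x=122.020824 y=2.882901

recognized (one wheel, involute flank): single-mesh tooth geometry, m = 4.643, N = 51
pitch radius r_p = m·N/2 = 4.643·51/2 = 118.396500
base radius r_b = r_p·cos α = 118.396500·cos 18.617° = 112.201253
roll angle φ = 24.534° = 0.42819908 rad
x = r_b·(cos φ + φ·sin φ) = 122.020824
y = r_b·(sin φ − φ·cos φ) = 2.882901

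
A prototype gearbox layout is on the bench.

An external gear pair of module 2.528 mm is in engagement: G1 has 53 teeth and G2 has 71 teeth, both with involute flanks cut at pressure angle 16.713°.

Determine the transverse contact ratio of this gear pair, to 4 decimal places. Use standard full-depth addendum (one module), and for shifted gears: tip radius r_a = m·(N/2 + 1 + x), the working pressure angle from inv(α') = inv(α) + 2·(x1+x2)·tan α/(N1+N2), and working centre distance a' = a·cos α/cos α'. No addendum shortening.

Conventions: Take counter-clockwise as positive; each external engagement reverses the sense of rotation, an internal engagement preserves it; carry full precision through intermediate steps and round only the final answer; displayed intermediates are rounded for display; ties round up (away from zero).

recognized (one external pair, fixed centres): single-mesh tooth geometry, m = 2.528, N1 = 53, N2 = 71
base radii: r_b1 = 64.162075, r_b2 = 85.952968
tip radii: r_a1 = 69.520000, r_a2 = 92.272000
no profile shift: α' = α, a' = a
action lengths: √(r_a1²−r_b1²) = 26.763007, √(r_a2²−r_b2²) = 33.559040
base pitch p_b = π·m·cos α = 7.606457
CR = (26.763007 + 33.559040 − 156.736000·sin 16.71300°)/7.606457 = 2.004645
contact ratio ≈ 2.0046

2.0046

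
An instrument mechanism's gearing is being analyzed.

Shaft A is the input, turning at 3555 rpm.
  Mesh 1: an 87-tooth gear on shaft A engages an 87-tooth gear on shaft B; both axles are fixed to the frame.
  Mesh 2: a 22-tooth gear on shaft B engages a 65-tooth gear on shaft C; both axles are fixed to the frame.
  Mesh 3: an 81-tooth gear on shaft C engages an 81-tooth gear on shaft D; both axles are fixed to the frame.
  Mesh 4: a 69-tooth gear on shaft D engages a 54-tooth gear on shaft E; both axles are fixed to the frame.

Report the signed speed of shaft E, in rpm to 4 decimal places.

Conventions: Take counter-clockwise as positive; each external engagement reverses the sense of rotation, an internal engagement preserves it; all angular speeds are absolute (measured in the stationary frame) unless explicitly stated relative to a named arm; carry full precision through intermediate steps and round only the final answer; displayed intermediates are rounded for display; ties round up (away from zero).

+1537.4615 rpm

class = fixed-axis compound train [4 meshes; 4 ratios multiply, 4 sense flips]
mesh 1 [87T→87T]: ω = 3555.0000×87/87 = 3555.0000 rpm, sense flips to −
mesh 2 [22T→65T]: ω = 3555.0000×22/65 = 1203.2308 rpm, sense flips to +
mesh 3 [81T→81T]: ω = 1203.2308×81/81 = 1203.2308 rpm, sense flips to −
mesh 4 [69T→54T]: ω = 1203.2308×69/54 = 1537.4615 rpm, sense flips to +
signed output speed = +1537.4615 rpm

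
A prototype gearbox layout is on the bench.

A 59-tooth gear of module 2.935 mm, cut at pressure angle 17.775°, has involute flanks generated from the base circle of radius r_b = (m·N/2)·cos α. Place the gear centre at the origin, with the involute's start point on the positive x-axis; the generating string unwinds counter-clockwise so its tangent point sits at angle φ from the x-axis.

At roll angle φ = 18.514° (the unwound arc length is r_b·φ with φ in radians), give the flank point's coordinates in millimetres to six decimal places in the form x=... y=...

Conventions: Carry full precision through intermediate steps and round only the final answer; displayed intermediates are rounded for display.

x=86.641971 y=0.917608

class = single-mesh tooth geometry [base-circle involute, m = 2.935, 59T]
pitch radius r_p = m·N/2 = 2.935·59/2 = 86.582500
base radius r_b = r_p·cos α = 86.582500·cos 17.775° = 82.449284
roll angle φ = 18.514° = 0.32313026 rad
x = r_b·(cos φ + φ·sin φ) = 86.641971
y = r_b·(sin φ − φ·cos φ) = 0.917608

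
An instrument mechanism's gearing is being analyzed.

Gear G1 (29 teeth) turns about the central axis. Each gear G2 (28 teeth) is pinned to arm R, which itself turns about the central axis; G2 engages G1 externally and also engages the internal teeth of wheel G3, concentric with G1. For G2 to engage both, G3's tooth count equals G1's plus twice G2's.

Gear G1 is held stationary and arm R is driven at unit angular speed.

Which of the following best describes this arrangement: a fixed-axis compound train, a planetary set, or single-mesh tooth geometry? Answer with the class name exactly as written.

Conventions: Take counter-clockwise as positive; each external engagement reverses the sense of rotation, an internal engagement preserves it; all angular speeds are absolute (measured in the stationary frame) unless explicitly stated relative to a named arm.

class = planetary set [G3 = 29+2·28 = 85; Willis about the carrier]
classification: planetary set

planetary set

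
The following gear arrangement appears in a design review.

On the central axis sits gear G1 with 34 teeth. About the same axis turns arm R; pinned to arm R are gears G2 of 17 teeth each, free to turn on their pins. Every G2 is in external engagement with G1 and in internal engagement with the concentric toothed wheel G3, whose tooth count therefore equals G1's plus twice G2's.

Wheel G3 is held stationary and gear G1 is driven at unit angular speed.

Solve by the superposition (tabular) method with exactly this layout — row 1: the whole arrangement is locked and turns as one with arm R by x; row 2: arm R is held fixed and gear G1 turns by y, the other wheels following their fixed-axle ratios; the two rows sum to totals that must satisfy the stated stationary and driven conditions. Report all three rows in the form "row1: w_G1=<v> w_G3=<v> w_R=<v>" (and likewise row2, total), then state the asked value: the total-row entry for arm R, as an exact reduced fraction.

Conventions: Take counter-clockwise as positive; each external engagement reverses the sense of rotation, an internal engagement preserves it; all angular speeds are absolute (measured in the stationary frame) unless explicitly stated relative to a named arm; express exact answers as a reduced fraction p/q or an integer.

row1: w_G1=1/3 w_G3=1/3 w_R=1/3
row2: w_G1=2/3 w_G3=-1/3 w_R=0
total: w_G1=1 w_G3=0 w_R=1/3
asked value: 1/3

topology: planetary set — G1 34T / G2 17T / G3 68T, arm = carrier (Willis)
row 1 — lock + rotate with arm: ω_sun = ω_ring = ω_arm = x
row 2: sun turns y, ring = −(34/68)·y, arm 0
boundary: total ω_ring = x − (34/68)·y = 0 and total ω_sun = x + y = 1  ⇒  y = 2/3, x = 1/3
row 2 ring = −(34/68)·2/3 = -1/3
totals (row 1 + row 2): sun 1/3 + 2/3 = 1, ring 1/3 + (-1/3) = 0, arm 1/3 + 0 = 1/3
asked cell (total, arm) = 1/3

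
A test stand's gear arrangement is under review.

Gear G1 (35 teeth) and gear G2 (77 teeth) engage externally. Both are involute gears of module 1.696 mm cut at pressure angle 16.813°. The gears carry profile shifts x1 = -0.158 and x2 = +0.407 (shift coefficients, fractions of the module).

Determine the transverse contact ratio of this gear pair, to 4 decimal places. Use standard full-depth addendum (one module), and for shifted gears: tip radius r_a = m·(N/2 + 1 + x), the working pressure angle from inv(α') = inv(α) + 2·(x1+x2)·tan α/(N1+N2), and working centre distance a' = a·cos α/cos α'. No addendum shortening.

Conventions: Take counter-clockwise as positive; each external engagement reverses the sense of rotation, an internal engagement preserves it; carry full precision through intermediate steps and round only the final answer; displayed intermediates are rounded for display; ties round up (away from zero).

topology: single-mesh involute geometry — m = 1.696, 35T/77T pair
base radii: r_b1 = 28.411296, r_b2 = 62.504850
tip radii: r_a1 = 31.108032, r_a2 = 67.682272
inv(α') = inv(16.813°) + 2·(-0.158+0.407)·tan α/(35+77) = 0.01006674  ⇒  α' = 17.61479°
a' = a·cos α / cos α' = 94.9760·cos 16.813°/cos 17.61479° = 95.388676
action lengths: √(r_a1²−r_b1²) = 12.669173, √(r_a2²−r_b2²) = 25.962158
base pitch p_b = π·m·cos α = 5.100384
CR = (12.669173 + 25.962158 − 95.388676·sin 17.61479°)/5.100384 = 1.914599
contact ratio ≈ 1.9146

1.9146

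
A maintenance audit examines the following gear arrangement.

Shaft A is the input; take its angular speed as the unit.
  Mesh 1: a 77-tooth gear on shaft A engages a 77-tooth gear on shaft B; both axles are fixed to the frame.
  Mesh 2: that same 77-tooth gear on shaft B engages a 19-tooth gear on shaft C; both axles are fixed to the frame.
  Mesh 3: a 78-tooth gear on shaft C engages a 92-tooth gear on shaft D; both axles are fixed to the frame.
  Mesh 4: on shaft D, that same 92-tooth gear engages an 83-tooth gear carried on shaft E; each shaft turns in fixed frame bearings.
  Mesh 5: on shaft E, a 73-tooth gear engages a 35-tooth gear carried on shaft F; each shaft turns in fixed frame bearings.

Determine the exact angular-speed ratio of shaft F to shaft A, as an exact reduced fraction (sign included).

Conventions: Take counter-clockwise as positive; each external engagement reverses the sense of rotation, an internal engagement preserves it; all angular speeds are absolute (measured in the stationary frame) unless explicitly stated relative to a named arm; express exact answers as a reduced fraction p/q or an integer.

class = fixed-axis compound train [5 meshes; 5 ratios multiply, 5 sense flips]
mesh 1 [77T→77T]: running ratio 1, sense −
mesh 2 [77T→19T]: running ratio 77/19, sense +
mesh 3 [78T→92T]: running ratio 3003/874, sense −
mesh 4 [92T→83T]: running ratio 6006/1577, sense +
mesh 5 [73T→35T]: running ratio 62634/7885, sense −
ω_out/ω_in = -62634/7885

-62634/7885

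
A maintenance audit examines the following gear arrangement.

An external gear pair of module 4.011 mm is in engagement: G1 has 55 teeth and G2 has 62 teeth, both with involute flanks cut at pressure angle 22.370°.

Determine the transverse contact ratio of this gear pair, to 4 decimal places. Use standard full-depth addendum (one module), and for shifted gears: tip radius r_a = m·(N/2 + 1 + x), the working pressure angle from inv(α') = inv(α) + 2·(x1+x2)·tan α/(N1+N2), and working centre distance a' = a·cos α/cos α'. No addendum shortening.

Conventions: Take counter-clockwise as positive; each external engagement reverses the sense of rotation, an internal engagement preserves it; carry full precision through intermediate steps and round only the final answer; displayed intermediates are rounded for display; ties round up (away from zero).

1.6596

class = single-mesh tooth geometry [involute pair 55T × 62T, m = 4.011]
base radii: r_b1 = 102.001733, r_b2 = 114.983772
tip radii: r_a1 = 114.313500, r_a2 = 128.352000
no profile shift: α' = α, a' = a
action lengths: √(r_a1²−r_b1²) = 51.606421, √(r_a2²−r_b2²) = 57.034797
base pitch p_b = π·m·cos α = 11.652651
CR = (51.606421 + 57.034797 − 234.643500·sin 22.37000°)/11.652651 = 1.659634
contact ratio ≈ 1.6596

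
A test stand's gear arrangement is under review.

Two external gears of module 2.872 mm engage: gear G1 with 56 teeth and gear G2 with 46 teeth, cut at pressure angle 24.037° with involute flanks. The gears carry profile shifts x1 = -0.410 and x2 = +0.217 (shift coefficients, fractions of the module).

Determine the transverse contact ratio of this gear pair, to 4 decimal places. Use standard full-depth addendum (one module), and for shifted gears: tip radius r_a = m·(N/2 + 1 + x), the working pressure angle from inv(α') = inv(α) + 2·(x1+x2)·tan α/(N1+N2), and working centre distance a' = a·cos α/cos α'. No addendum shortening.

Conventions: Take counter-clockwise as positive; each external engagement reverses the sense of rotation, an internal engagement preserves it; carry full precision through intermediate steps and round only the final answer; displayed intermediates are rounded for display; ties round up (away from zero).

1.5845

single-mesh involute tooth geometry (56T engaging 46T at module 2.872)
base radii: r_b1 = 73.442534, r_b2 = 60.327796
tip radii: r_a1 = 82.110480, r_a2 = 69.551224
inv(α') = inv(24.037°) + 2·(-0.410+0.217)·tan α/(56+46) = 0.02479008  ⇒  α' = 23.53935°
a' = a·cos α / cos α' = 146.4720·cos 24.037°/cos 23.53935° = 145.912272
action lengths: √(r_a1²−r_b1²) = 36.719546, √(r_a2²−r_b2²) = 34.611122
base pitch p_b = π·m·cos α = 8.240233
CR = (36.719546 + 34.611122 − 145.912272·sin 23.53935°)/8.240233 = 1.584470
contact ratio ≈ 1.5845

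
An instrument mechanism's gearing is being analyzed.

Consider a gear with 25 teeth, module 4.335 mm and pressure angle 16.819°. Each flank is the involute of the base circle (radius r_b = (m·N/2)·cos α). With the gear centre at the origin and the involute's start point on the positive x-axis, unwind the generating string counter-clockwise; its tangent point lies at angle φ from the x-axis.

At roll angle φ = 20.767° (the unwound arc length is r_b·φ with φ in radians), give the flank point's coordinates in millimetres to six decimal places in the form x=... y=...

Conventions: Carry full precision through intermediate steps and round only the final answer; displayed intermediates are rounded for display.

x=55.165568 y=0.812510

recognized (one wheel, involute flank): single-mesh tooth geometry, m = 4.335, N = 25
pitch radius r_p = m·N/2 = 4.335·25/2 = 54.187500
base radius r_b = r_p·cos α = 54.187500·cos 16.819° = 51.869554
roll angle φ = 20.767° = 0.36245253 rad
x = r_b·(cos φ + φ·sin φ) = 55.165568
y = r_b·(sin φ − φ·cos φ) = 0.812510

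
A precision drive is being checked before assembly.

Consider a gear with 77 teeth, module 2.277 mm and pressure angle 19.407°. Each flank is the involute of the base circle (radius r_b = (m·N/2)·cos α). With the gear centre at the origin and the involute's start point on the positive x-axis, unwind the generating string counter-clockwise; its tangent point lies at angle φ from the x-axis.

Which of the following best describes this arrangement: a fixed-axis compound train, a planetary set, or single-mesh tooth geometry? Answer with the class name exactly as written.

recognized (one wheel, involute flank): single-mesh tooth geometry, m = 2.277, N = 77
classification: single-mesh tooth geometry

single-mesh tooth geometry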